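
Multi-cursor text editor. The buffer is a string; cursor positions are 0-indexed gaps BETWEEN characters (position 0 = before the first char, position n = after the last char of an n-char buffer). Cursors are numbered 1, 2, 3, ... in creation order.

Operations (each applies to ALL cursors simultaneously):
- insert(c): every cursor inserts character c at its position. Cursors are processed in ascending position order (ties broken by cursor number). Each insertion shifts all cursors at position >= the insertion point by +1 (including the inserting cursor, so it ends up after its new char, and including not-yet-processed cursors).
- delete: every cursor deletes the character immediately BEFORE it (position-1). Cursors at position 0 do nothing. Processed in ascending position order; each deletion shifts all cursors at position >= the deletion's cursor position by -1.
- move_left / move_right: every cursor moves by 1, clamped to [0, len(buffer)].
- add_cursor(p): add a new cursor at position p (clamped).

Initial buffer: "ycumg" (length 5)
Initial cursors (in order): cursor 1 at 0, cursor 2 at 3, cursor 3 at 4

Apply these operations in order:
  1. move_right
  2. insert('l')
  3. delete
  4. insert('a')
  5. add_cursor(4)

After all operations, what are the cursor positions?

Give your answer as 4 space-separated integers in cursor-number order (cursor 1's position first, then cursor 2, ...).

After op 1 (move_right): buffer="ycumg" (len 5), cursors c1@1 c2@4 c3@5, authorship .....
After op 2 (insert('l')): buffer="ylcumlgl" (len 8), cursors c1@2 c2@6 c3@8, authorship .1...2.3
After op 3 (delete): buffer="ycumg" (len 5), cursors c1@1 c2@4 c3@5, authorship .....
After op 4 (insert('a')): buffer="yacumaga" (len 8), cursors c1@2 c2@6 c3@8, authorship .1...2.3
After op 5 (add_cursor(4)): buffer="yacumaga" (len 8), cursors c1@2 c4@4 c2@6 c3@8, authorship .1...2.3

Answer: 2 6 8 4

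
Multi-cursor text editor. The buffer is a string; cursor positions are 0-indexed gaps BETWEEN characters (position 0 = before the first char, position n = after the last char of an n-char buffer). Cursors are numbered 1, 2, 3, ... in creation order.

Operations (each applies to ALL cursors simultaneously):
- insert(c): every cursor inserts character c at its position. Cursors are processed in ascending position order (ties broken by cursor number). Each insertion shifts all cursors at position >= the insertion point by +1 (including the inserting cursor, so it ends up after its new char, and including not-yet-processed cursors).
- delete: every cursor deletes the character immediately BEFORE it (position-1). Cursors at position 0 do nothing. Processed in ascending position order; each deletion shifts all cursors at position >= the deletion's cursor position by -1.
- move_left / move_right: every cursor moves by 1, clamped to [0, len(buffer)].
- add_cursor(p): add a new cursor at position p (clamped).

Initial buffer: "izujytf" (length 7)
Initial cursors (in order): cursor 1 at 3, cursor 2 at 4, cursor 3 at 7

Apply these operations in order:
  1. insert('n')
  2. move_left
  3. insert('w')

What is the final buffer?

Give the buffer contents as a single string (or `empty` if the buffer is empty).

After op 1 (insert('n')): buffer="izunjnytfn" (len 10), cursors c1@4 c2@6 c3@10, authorship ...1.2...3
After op 2 (move_left): buffer="izunjnytfn" (len 10), cursors c1@3 c2@5 c3@9, authorship ...1.2...3
After op 3 (insert('w')): buffer="izuwnjwnytfwn" (len 13), cursors c1@4 c2@7 c3@12, authorship ...11.22...33

Answer: izuwnjwnytfwn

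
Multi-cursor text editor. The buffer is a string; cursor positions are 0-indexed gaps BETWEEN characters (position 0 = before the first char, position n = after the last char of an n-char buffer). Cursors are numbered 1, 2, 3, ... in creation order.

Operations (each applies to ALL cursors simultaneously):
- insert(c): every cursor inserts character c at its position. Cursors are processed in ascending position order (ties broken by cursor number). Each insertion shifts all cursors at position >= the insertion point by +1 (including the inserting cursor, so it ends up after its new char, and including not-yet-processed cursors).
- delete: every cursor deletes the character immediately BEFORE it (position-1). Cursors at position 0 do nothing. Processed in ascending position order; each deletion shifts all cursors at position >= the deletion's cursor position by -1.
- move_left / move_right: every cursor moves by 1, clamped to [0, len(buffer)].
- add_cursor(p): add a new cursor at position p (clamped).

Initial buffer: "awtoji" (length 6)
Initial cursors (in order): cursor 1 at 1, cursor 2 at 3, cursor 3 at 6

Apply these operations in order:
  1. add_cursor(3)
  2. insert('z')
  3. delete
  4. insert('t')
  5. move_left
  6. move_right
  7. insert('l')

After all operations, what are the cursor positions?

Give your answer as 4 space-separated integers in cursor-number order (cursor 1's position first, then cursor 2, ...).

After op 1 (add_cursor(3)): buffer="awtoji" (len 6), cursors c1@1 c2@3 c4@3 c3@6, authorship ......
After op 2 (insert('z')): buffer="azwtzzojiz" (len 10), cursors c1@2 c2@6 c4@6 c3@10, authorship .1..24...3
After op 3 (delete): buffer="awtoji" (len 6), cursors c1@1 c2@3 c4@3 c3@6, authorship ......
After op 4 (insert('t')): buffer="atwtttojit" (len 10), cursors c1@2 c2@6 c4@6 c3@10, authorship .1..24...3
After op 5 (move_left): buffer="atwtttojit" (len 10), cursors c1@1 c2@5 c4@5 c3@9, authorship .1..24...3
After op 6 (move_right): buffer="atwtttojit" (len 10), cursors c1@2 c2@6 c4@6 c3@10, authorship .1..24...3
After op 7 (insert('l')): buffer="atlwtttllojitl" (len 14), cursors c1@3 c2@9 c4@9 c3@14, authorship .11..2424...33

Answer: 3 9 14 9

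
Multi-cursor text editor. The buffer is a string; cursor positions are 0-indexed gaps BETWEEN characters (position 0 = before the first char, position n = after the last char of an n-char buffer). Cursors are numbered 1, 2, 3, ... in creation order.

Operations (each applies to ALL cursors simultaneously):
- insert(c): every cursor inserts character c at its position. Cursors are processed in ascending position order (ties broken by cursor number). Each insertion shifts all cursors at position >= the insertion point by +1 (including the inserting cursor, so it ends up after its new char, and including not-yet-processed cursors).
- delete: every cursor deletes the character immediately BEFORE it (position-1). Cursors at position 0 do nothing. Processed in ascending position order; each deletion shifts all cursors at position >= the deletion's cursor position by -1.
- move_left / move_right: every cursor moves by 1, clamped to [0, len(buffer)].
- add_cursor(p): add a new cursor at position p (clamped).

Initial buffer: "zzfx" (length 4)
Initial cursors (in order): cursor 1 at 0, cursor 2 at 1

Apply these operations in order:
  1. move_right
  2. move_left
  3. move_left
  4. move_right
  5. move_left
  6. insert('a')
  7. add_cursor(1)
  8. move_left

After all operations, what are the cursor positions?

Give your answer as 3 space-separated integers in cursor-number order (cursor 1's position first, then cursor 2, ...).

Answer: 1 1 0

Derivation:
After op 1 (move_right): buffer="zzfx" (len 4), cursors c1@1 c2@2, authorship ....
After op 2 (move_left): buffer="zzfx" (len 4), cursors c1@0 c2@1, authorship ....
After op 3 (move_left): buffer="zzfx" (len 4), cursors c1@0 c2@0, authorship ....
After op 4 (move_right): buffer="zzfx" (len 4), cursors c1@1 c2@1, authorship ....
After op 5 (move_left): buffer="zzfx" (len 4), cursors c1@0 c2@0, authorship ....
After op 6 (insert('a')): buffer="aazzfx" (len 6), cursors c1@2 c2@2, authorship 12....
After op 7 (add_cursor(1)): buffer="aazzfx" (len 6), cursors c3@1 c1@2 c2@2, authorship 12....
After op 8 (move_left): buffer="aazzfx" (len 6), cursors c3@0 c1@1 c2@1, authorship 12....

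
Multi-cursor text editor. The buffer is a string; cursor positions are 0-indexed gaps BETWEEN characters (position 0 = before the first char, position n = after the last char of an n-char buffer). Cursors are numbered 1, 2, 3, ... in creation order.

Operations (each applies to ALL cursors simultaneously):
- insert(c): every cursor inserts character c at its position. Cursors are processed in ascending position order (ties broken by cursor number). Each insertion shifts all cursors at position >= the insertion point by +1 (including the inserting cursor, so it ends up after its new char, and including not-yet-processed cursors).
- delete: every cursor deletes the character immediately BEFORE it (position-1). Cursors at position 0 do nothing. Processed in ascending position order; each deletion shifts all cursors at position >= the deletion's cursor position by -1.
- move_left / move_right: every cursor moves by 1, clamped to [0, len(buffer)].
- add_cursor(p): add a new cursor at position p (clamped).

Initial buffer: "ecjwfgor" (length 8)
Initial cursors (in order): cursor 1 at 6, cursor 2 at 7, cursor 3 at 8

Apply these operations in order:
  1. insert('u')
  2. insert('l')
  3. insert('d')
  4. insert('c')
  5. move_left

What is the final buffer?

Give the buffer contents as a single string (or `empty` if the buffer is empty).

After op 1 (insert('u')): buffer="ecjwfguouru" (len 11), cursors c1@7 c2@9 c3@11, authorship ......1.2.3
After op 2 (insert('l')): buffer="ecjwfguloulrul" (len 14), cursors c1@8 c2@11 c3@14, authorship ......11.22.33
After op 3 (insert('d')): buffer="ecjwfguldouldruld" (len 17), cursors c1@9 c2@13 c3@17, authorship ......111.222.333
After op 4 (insert('c')): buffer="ecjwfguldcouldcruldc" (len 20), cursors c1@10 c2@15 c3@20, authorship ......1111.2222.3333
After op 5 (move_left): buffer="ecjwfguldcouldcruldc" (len 20), cursors c1@9 c2@14 c3@19, authorship ......1111.2222.3333

Answer: ecjwfguldcouldcruldc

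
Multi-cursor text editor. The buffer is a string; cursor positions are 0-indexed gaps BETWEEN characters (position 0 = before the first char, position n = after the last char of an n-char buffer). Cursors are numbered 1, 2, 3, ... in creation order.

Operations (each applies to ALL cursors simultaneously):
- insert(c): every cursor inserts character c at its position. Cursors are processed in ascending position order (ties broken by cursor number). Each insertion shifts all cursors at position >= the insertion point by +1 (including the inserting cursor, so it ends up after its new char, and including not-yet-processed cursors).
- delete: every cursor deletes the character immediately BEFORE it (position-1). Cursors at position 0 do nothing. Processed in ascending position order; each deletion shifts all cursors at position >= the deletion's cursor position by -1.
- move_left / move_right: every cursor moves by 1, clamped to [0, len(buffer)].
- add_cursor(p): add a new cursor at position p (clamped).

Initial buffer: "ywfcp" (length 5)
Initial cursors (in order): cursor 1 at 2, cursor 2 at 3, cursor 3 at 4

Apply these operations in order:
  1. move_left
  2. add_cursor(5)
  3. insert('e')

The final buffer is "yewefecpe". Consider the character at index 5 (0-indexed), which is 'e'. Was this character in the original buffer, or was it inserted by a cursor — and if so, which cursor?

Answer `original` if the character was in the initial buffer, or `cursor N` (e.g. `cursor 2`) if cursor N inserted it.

Answer: cursor 3

Derivation:
After op 1 (move_left): buffer="ywfcp" (len 5), cursors c1@1 c2@2 c3@3, authorship .....
After op 2 (add_cursor(5)): buffer="ywfcp" (len 5), cursors c1@1 c2@2 c3@3 c4@5, authorship .....
After op 3 (insert('e')): buffer="yewefecpe" (len 9), cursors c1@2 c2@4 c3@6 c4@9, authorship .1.2.3..4
Authorship (.=original, N=cursor N): . 1 . 2 . 3 . . 4
Index 5: author = 3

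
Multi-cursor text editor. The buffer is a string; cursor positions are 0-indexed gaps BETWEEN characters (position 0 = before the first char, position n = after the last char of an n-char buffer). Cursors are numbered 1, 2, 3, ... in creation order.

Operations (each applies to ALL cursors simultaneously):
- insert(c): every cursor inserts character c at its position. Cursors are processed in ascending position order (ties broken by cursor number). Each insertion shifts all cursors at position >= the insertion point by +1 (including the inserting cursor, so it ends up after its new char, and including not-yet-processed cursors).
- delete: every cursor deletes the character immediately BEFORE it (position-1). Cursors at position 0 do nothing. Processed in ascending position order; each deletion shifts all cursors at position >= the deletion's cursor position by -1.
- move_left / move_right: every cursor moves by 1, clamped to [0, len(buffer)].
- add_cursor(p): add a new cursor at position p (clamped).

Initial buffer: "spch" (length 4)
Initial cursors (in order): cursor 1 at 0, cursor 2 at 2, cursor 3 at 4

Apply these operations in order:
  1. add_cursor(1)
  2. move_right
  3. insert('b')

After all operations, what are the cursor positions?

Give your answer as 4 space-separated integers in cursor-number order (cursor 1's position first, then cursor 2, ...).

Answer: 2 6 8 4

Derivation:
After op 1 (add_cursor(1)): buffer="spch" (len 4), cursors c1@0 c4@1 c2@2 c3@4, authorship ....
After op 2 (move_right): buffer="spch" (len 4), cursors c1@1 c4@2 c2@3 c3@4, authorship ....
After op 3 (insert('b')): buffer="sbpbcbhb" (len 8), cursors c1@2 c4@4 c2@6 c3@8, authorship .1.4.2.3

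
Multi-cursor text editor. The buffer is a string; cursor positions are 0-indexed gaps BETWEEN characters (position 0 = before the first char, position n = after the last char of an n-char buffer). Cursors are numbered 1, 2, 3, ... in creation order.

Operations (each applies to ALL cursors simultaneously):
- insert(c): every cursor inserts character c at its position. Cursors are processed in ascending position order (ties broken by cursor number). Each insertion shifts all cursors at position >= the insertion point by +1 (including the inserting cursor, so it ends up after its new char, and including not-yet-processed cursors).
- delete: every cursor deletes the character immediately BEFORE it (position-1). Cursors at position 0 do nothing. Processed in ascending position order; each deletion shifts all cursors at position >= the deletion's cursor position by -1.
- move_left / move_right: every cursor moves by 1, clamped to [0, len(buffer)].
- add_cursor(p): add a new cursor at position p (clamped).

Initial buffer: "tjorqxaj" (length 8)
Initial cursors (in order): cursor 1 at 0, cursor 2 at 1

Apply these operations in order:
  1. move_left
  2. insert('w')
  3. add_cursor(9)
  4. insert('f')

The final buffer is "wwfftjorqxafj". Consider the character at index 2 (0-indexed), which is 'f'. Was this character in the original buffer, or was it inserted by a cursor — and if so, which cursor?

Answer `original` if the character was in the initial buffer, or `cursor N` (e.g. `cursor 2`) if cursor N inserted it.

Answer: cursor 1

Derivation:
After op 1 (move_left): buffer="tjorqxaj" (len 8), cursors c1@0 c2@0, authorship ........
After op 2 (insert('w')): buffer="wwtjorqxaj" (len 10), cursors c1@2 c2@2, authorship 12........
After op 3 (add_cursor(9)): buffer="wwtjorqxaj" (len 10), cursors c1@2 c2@2 c3@9, authorship 12........
After op 4 (insert('f')): buffer="wwfftjorqxafj" (len 13), cursors c1@4 c2@4 c3@12, authorship 1212.......3.
Authorship (.=original, N=cursor N): 1 2 1 2 . . . . . . . 3 .
Index 2: author = 1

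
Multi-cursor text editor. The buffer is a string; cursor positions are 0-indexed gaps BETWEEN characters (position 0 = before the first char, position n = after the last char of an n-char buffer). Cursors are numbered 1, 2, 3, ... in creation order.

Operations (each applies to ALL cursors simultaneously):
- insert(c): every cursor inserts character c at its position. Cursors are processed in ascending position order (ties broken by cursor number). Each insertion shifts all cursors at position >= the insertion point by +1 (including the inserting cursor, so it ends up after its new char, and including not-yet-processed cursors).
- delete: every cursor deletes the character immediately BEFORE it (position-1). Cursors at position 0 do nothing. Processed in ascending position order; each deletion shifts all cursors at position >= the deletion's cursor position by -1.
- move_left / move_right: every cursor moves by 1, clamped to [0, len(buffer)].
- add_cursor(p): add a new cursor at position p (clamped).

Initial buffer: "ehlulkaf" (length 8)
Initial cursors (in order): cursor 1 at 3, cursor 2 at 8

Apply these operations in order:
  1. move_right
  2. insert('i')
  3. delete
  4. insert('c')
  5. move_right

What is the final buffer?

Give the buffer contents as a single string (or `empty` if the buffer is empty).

Answer: ehluclkafc

Derivation:
After op 1 (move_right): buffer="ehlulkaf" (len 8), cursors c1@4 c2@8, authorship ........
After op 2 (insert('i')): buffer="ehluilkafi" (len 10), cursors c1@5 c2@10, authorship ....1....2
After op 3 (delete): buffer="ehlulkaf" (len 8), cursors c1@4 c2@8, authorship ........
After op 4 (insert('c')): buffer="ehluclkafc" (len 10), cursors c1@5 c2@10, authorship ....1....2
After op 5 (move_right): buffer="ehluclkafc" (len 10), cursors c1@6 c2@10, authorship ....1....2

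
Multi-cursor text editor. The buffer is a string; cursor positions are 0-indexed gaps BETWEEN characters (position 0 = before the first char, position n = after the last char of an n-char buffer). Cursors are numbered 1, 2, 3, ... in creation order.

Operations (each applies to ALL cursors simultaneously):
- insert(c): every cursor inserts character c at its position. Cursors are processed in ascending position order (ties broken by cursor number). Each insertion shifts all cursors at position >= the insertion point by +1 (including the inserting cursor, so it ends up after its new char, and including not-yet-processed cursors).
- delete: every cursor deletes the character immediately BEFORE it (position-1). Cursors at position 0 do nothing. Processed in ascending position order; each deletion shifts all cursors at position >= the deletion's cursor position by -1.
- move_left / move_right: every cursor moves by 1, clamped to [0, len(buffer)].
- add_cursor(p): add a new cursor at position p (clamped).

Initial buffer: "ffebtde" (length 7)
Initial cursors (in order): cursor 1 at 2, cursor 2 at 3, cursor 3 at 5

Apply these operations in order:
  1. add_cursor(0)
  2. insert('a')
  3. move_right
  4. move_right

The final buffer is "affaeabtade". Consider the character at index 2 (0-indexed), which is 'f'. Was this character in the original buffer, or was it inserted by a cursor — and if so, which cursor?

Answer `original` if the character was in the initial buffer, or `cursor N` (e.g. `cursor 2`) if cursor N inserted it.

Answer: original

Derivation:
After op 1 (add_cursor(0)): buffer="ffebtde" (len 7), cursors c4@0 c1@2 c2@3 c3@5, authorship .......
After op 2 (insert('a')): buffer="affaeabtade" (len 11), cursors c4@1 c1@4 c2@6 c3@9, authorship 4..1.2..3..
After op 3 (move_right): buffer="affaeabtade" (len 11), cursors c4@2 c1@5 c2@7 c3@10, authorship 4..1.2..3..
After op 4 (move_right): buffer="affaeabtade" (len 11), cursors c4@3 c1@6 c2@8 c3@11, authorship 4..1.2..3..
Authorship (.=original, N=cursor N): 4 . . 1 . 2 . . 3 . .
Index 2: author = original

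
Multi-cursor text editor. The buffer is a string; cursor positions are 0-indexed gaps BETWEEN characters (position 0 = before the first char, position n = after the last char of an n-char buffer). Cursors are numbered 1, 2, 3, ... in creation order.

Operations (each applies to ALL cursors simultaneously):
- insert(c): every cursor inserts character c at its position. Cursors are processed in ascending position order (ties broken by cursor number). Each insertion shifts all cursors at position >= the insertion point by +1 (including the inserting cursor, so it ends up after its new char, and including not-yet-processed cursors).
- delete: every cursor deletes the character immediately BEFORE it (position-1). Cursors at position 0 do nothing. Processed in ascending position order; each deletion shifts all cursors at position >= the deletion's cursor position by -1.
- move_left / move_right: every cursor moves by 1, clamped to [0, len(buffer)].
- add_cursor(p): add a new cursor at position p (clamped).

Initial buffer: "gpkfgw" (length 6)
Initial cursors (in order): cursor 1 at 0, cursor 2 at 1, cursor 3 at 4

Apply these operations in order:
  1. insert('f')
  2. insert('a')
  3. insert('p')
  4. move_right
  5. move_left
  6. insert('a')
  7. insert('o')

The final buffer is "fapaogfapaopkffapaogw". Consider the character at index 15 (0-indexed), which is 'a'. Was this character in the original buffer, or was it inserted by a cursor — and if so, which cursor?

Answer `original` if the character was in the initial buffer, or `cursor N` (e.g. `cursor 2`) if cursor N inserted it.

Answer: cursor 3

Derivation:
After op 1 (insert('f')): buffer="fgfpkffgw" (len 9), cursors c1@1 c2@3 c3@7, authorship 1.2...3..
After op 2 (insert('a')): buffer="fagfapkffagw" (len 12), cursors c1@2 c2@5 c3@10, authorship 11.22...33..
After op 3 (insert('p')): buffer="fapgfappkffapgw" (len 15), cursors c1@3 c2@7 c3@13, authorship 111.222...333..
After op 4 (move_right): buffer="fapgfappkffapgw" (len 15), cursors c1@4 c2@8 c3@14, authorship 111.222...333..
After op 5 (move_left): buffer="fapgfappkffapgw" (len 15), cursors c1@3 c2@7 c3@13, authorship 111.222...333..
After op 6 (insert('a')): buffer="fapagfapapkffapagw" (len 18), cursors c1@4 c2@9 c3@16, authorship 1111.2222...3333..
After op 7 (insert('o')): buffer="fapaogfapaopkffapaogw" (len 21), cursors c1@5 c2@11 c3@19, authorship 11111.22222...33333..
Authorship (.=original, N=cursor N): 1 1 1 1 1 . 2 2 2 2 2 . . . 3 3 3 3 3 . .
Index 15: author = 3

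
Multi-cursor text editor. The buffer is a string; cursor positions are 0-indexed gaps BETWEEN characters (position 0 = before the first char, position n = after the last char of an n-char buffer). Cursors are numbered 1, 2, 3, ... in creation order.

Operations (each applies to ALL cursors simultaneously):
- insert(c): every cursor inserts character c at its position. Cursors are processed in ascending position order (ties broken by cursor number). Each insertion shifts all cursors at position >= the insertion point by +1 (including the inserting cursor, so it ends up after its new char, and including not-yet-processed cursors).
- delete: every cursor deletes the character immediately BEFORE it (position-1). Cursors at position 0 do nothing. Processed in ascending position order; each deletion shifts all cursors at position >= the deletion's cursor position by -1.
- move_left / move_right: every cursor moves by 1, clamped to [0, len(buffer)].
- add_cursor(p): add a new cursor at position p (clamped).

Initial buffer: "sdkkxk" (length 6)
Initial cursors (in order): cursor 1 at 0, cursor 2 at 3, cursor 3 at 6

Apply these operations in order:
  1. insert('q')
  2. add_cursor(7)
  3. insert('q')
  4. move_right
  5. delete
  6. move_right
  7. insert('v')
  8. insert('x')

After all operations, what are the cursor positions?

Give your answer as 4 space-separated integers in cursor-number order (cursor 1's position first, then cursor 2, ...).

Answer: 5 11 17 17

Derivation:
After op 1 (insert('q')): buffer="qsdkqkxkq" (len 9), cursors c1@1 c2@5 c3@9, authorship 1...2...3
After op 2 (add_cursor(7)): buffer="qsdkqkxkq" (len 9), cursors c1@1 c2@5 c4@7 c3@9, authorship 1...2...3
After op 3 (insert('q')): buffer="qqsdkqqkxqkqq" (len 13), cursors c1@2 c2@7 c4@10 c3@13, authorship 11...22..4.33
After op 4 (move_right): buffer="qqsdkqqkxqkqq" (len 13), cursors c1@3 c2@8 c4@11 c3@13, authorship 11...22..4.33
After op 5 (delete): buffer="qqdkqqxqq" (len 9), cursors c1@2 c2@6 c4@8 c3@9, authorship 11..22.43
After op 6 (move_right): buffer="qqdkqqxqq" (len 9), cursors c1@3 c2@7 c3@9 c4@9, authorship 11..22.43
After op 7 (insert('v')): buffer="qqdvkqqxvqqvv" (len 13), cursors c1@4 c2@9 c3@13 c4@13, authorship 11.1.22.24334
After op 8 (insert('x')): buffer="qqdvxkqqxvxqqvvxx" (len 17), cursors c1@5 c2@11 c3@17 c4@17, authorship 11.11.22.22433434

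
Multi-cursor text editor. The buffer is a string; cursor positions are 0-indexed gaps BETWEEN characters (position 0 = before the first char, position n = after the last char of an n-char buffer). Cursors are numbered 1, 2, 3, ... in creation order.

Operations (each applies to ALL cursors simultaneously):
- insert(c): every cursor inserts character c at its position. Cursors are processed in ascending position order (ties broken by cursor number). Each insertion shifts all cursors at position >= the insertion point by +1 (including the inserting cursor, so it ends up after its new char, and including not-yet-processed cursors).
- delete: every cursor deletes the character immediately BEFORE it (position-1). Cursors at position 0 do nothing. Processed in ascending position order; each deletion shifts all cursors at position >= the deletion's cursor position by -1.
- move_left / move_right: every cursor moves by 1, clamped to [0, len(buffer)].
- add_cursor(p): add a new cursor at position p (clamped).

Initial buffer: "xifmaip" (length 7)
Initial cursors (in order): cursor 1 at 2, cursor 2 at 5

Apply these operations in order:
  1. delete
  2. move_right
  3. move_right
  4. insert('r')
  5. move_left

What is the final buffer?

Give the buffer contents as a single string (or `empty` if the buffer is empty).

Answer: xfmripr

Derivation:
After op 1 (delete): buffer="xfmip" (len 5), cursors c1@1 c2@3, authorship .....
After op 2 (move_right): buffer="xfmip" (len 5), cursors c1@2 c2@4, authorship .....
After op 3 (move_right): buffer="xfmip" (len 5), cursors c1@3 c2@5, authorship .....
After op 4 (insert('r')): buffer="xfmripr" (len 7), cursors c1@4 c2@7, authorship ...1..2
After op 5 (move_left): buffer="xfmripr" (len 7), cursors c1@3 c2@6, authorship ...1..2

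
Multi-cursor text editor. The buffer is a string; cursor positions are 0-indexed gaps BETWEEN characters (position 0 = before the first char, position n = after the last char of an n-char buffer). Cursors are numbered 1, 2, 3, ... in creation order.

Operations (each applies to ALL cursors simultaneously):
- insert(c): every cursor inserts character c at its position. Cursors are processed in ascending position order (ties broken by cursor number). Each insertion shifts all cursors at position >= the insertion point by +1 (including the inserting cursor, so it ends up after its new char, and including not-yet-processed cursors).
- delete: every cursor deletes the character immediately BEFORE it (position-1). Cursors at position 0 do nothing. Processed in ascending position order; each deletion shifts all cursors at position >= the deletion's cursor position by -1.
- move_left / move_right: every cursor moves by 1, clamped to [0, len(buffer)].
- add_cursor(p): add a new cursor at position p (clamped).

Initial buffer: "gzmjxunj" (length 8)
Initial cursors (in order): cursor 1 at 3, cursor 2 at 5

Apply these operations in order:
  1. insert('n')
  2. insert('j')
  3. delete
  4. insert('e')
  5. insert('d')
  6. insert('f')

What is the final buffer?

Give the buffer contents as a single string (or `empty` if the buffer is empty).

After op 1 (insert('n')): buffer="gzmnjxnunj" (len 10), cursors c1@4 c2@7, authorship ...1..2...
After op 2 (insert('j')): buffer="gzmnjjxnjunj" (len 12), cursors c1@5 c2@9, authorship ...11..22...
After op 3 (delete): buffer="gzmnjxnunj" (len 10), cursors c1@4 c2@7, authorship ...1..2...
After op 4 (insert('e')): buffer="gzmnejxneunj" (len 12), cursors c1@5 c2@9, authorship ...11..22...
After op 5 (insert('d')): buffer="gzmnedjxnedunj" (len 14), cursors c1@6 c2@11, authorship ...111..222...
After op 6 (insert('f')): buffer="gzmnedfjxnedfunj" (len 16), cursors c1@7 c2@13, authorship ...1111..2222...

Answer: gzmnedfjxnedfunj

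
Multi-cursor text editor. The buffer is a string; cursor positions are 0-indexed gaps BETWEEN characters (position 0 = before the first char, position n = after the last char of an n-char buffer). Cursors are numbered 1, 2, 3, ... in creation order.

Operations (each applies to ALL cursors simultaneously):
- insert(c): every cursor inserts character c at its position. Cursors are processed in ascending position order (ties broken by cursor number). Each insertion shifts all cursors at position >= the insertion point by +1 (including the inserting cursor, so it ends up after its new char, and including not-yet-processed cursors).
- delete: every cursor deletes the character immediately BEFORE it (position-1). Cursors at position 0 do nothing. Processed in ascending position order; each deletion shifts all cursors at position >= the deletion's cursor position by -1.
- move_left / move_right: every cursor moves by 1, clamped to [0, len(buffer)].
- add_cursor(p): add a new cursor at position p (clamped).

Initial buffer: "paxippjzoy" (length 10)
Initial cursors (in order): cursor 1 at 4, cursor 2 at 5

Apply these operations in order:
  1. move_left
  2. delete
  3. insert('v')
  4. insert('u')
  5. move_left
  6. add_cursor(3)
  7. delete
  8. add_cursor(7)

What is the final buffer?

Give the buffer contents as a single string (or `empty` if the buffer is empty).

Answer: pauppjzoy

Derivation:
After op 1 (move_left): buffer="paxippjzoy" (len 10), cursors c1@3 c2@4, authorship ..........
After op 2 (delete): buffer="pappjzoy" (len 8), cursors c1@2 c2@2, authorship ........
After op 3 (insert('v')): buffer="pavvppjzoy" (len 10), cursors c1@4 c2@4, authorship ..12......
After op 4 (insert('u')): buffer="pavvuuppjzoy" (len 12), cursors c1@6 c2@6, authorship ..1212......
After op 5 (move_left): buffer="pavvuuppjzoy" (len 12), cursors c1@5 c2@5, authorship ..1212......
After op 6 (add_cursor(3)): buffer="pavvuuppjzoy" (len 12), cursors c3@3 c1@5 c2@5, authorship ..1212......
After op 7 (delete): buffer="pauppjzoy" (len 9), cursors c1@2 c2@2 c3@2, authorship ..2......
After op 8 (add_cursor(7)): buffer="pauppjzoy" (len 9), cursors c1@2 c2@2 c3@2 c4@7, authorship ..2......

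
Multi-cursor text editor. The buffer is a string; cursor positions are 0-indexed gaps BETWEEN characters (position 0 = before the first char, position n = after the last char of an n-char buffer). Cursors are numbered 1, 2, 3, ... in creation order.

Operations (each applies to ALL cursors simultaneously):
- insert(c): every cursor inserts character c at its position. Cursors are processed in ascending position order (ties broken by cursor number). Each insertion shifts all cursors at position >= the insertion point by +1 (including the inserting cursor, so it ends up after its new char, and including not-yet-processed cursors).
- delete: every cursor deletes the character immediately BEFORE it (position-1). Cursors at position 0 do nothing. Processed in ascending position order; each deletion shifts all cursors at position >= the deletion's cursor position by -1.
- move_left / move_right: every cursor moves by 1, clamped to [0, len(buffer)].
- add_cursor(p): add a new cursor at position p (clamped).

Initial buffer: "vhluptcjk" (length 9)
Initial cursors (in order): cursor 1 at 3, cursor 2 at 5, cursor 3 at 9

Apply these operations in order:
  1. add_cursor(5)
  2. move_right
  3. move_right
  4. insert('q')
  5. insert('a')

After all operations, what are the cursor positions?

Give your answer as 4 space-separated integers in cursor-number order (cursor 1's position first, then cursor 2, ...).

Answer: 7 13 17 13

Derivation:
After op 1 (add_cursor(5)): buffer="vhluptcjk" (len 9), cursors c1@3 c2@5 c4@5 c3@9, authorship .........
After op 2 (move_right): buffer="vhluptcjk" (len 9), cursors c1@4 c2@6 c4@6 c3@9, authorship .........
After op 3 (move_right): buffer="vhluptcjk" (len 9), cursors c1@5 c2@7 c4@7 c3@9, authorship .........
After op 4 (insert('q')): buffer="vhlupqtcqqjkq" (len 13), cursors c1@6 c2@10 c4@10 c3@13, authorship .....1..24..3
After op 5 (insert('a')): buffer="vhlupqatcqqaajkqa" (len 17), cursors c1@7 c2@13 c4@13 c3@17, authorship .....11..2424..33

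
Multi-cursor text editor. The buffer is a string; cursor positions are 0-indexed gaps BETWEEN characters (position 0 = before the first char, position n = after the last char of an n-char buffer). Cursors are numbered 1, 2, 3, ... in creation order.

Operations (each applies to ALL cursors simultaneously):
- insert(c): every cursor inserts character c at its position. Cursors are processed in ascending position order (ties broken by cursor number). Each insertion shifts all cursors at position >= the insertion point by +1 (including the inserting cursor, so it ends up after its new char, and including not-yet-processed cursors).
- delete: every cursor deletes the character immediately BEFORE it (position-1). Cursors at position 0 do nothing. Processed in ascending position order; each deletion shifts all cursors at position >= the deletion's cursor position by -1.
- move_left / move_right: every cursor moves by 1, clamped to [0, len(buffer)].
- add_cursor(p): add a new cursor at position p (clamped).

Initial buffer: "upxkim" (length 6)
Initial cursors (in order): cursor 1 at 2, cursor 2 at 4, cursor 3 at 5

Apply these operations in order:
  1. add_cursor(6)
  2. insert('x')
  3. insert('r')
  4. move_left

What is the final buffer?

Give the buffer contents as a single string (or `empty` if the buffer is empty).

Answer: upxrxkxrixrmxr

Derivation:
After op 1 (add_cursor(6)): buffer="upxkim" (len 6), cursors c1@2 c2@4 c3@5 c4@6, authorship ......
After op 2 (insert('x')): buffer="upxxkxixmx" (len 10), cursors c1@3 c2@6 c3@8 c4@10, authorship ..1..2.3.4
After op 3 (insert('r')): buffer="upxrxkxrixrmxr" (len 14), cursors c1@4 c2@8 c3@11 c4@14, authorship ..11..22.33.44
After op 4 (move_left): buffer="upxrxkxrixrmxr" (len 14), cursors c1@3 c2@7 c3@10 c4@13, authorship ..11..22.33.44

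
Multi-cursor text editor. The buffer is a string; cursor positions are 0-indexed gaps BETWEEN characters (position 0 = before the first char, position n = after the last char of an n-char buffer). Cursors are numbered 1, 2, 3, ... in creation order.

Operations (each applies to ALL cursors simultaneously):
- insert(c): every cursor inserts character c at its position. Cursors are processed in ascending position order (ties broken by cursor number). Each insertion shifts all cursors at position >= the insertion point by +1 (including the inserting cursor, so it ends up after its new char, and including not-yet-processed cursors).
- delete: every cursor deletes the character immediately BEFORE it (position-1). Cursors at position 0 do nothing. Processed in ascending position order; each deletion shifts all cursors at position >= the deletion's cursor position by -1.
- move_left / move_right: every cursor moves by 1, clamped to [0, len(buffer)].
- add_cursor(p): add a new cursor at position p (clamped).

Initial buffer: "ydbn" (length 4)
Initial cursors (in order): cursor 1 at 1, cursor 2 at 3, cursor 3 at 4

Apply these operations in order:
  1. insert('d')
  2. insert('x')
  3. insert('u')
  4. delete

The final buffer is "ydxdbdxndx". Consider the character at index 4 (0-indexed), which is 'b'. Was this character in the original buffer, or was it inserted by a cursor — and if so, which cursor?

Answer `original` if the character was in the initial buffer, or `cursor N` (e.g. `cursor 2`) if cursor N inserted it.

Answer: original

Derivation:
After op 1 (insert('d')): buffer="yddbdnd" (len 7), cursors c1@2 c2@5 c3@7, authorship .1..2.3
After op 2 (insert('x')): buffer="ydxdbdxndx" (len 10), cursors c1@3 c2@7 c3@10, authorship .11..22.33
After op 3 (insert('u')): buffer="ydxudbdxundxu" (len 13), cursors c1@4 c2@9 c3@13, authorship .111..222.333
After op 4 (delete): buffer="ydxdbdxndx" (len 10), cursors c1@3 c2@7 c3@10, authorship .11..22.33
Authorship (.=original, N=cursor N): . 1 1 . . 2 2 . 3 3
Index 4: author = original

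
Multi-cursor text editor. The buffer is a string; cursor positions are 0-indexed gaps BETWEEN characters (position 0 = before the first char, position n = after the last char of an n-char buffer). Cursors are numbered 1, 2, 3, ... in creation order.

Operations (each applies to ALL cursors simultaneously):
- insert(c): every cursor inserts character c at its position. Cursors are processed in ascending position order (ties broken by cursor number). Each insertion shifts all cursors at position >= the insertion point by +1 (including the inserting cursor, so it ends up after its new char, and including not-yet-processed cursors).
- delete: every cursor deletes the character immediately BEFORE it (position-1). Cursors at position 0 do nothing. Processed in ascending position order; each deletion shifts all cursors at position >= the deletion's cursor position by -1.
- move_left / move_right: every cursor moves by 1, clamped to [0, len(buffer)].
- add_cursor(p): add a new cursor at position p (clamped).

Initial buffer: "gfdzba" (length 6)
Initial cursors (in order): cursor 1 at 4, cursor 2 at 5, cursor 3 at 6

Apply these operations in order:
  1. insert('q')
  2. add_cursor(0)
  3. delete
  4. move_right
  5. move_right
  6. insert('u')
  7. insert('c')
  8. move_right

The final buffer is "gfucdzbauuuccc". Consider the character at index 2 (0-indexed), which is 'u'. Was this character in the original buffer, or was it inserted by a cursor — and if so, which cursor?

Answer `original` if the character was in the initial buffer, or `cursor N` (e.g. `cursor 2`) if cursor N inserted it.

After op 1 (insert('q')): buffer="gfdzqbqaq" (len 9), cursors c1@5 c2@7 c3@9, authorship ....1.2.3
After op 2 (add_cursor(0)): buffer="gfdzqbqaq" (len 9), cursors c4@0 c1@5 c2@7 c3@9, authorship ....1.2.3
After op 3 (delete): buffer="gfdzba" (len 6), cursors c4@0 c1@4 c2@5 c3@6, authorship ......
After op 4 (move_right): buffer="gfdzba" (len 6), cursors c4@1 c1@5 c2@6 c3@6, authorship ......
After op 5 (move_right): buffer="gfdzba" (len 6), cursors c4@2 c1@6 c2@6 c3@6, authorship ......
After op 6 (insert('u')): buffer="gfudzbauuu" (len 10), cursors c4@3 c1@10 c2@10 c3@10, authorship ..4....123
After op 7 (insert('c')): buffer="gfucdzbauuuccc" (len 14), cursors c4@4 c1@14 c2@14 c3@14, authorship ..44....123123
After op 8 (move_right): buffer="gfucdzbauuuccc" (len 14), cursors c4@5 c1@14 c2@14 c3@14, authorship ..44....123123
Authorship (.=original, N=cursor N): . . 4 4 . . . . 1 2 3 1 2 3
Index 2: author = 4

Answer: cursor 4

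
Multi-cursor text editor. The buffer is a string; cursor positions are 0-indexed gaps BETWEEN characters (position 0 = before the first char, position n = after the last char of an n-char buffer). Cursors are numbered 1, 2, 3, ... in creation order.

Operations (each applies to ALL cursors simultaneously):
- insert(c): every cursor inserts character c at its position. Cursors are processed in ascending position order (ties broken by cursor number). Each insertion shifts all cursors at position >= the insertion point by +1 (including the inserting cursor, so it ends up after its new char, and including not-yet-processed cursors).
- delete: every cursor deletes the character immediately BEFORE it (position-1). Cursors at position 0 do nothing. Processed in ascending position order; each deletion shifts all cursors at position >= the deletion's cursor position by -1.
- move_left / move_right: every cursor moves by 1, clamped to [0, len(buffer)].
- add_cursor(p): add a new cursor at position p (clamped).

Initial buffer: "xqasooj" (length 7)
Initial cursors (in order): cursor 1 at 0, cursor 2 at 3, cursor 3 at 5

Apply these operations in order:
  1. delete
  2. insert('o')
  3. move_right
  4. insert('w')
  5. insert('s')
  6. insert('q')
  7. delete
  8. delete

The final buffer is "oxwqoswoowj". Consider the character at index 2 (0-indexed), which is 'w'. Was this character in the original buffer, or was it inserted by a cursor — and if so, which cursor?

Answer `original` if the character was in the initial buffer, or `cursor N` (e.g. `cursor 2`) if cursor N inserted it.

Answer: cursor 1

Derivation:
After op 1 (delete): buffer="xqsoj" (len 5), cursors c1@0 c2@2 c3@3, authorship .....
After op 2 (insert('o')): buffer="oxqosooj" (len 8), cursors c1@1 c2@4 c3@6, authorship 1..2.3..
After op 3 (move_right): buffer="oxqosooj" (len 8), cursors c1@2 c2@5 c3@7, authorship 1..2.3..
After op 4 (insert('w')): buffer="oxwqoswoowj" (len 11), cursors c1@3 c2@7 c3@10, authorship 1.1.2.23.3.
After op 5 (insert('s')): buffer="oxwsqoswsoowsj" (len 14), cursors c1@4 c2@9 c3@13, authorship 1.11.2.223.33.
After op 6 (insert('q')): buffer="oxwsqqoswsqoowsqj" (len 17), cursors c1@5 c2@11 c3@16, authorship 1.111.2.2223.333.
After op 7 (delete): buffer="oxwsqoswsoowsj" (len 14), cursors c1@4 c2@9 c3@13, authorship 1.11.2.223.33.
After op 8 (delete): buffer="oxwqoswoowj" (len 11), cursors c1@3 c2@7 c3@10, authorship 1.1.2.23.3.
Authorship (.=original, N=cursor N): 1 . 1 . 2 . 2 3 . 3 .
Index 2: author = 1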